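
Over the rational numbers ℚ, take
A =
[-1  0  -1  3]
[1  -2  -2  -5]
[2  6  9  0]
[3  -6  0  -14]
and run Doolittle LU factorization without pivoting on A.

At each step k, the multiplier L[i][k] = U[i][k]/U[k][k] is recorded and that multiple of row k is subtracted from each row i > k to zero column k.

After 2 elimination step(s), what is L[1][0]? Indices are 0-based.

k=0: U[0][0]=-1
  eliminate (1,0): mult=-1, new row 1: (0, -2, -3, -2); set L[1][0]=-1
  eliminate (2,0): mult=-2, new row 2: (0, 6, 7, 6); set L[2][0]=-2
  eliminate (3,0): mult=-3, new row 3: (0, -6, -3, -5); set L[3][0]=-3
k=1: U[1][1]=-2
  eliminate (2,1): mult=-3, new row 2: (0, 0, -2, 0); set L[2][1]=-3
  eliminate (3,1): mult=3, new row 3: (0, 0, 6, 1); set L[3][1]=3

L[1][0] = -1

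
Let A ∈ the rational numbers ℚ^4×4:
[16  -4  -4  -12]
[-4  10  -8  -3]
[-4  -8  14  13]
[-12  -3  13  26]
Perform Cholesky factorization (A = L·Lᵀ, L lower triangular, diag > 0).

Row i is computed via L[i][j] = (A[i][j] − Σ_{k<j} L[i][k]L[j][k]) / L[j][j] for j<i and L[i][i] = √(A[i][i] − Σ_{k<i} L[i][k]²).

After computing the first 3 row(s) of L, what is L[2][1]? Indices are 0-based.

L[2][1] = -3

Step 1: L[0][0] = √(16) = 4.
  L[1][0] = (-4) / L[0][0] = -1.
Step 2: L[1][1] = √(9) = 3.
  L[2][0] = (-4) / L[0][0] = -1.
  L[2][1] = (-9) / L[1][1] = -3.
Step 3: L[2][2] = √(4) = 2.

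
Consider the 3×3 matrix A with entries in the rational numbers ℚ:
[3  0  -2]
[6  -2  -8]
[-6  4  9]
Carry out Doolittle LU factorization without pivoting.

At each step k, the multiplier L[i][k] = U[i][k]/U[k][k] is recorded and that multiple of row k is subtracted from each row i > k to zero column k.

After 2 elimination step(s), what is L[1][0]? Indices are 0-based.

L[1][0] = 2

Step 1: pivot at (0,0) is 3.
  row1 ← row1 − (2)·row0  ⇒  L[1][0]=2, U row1=(0, -2, -4)
  row2 ← row2 − (-2)·row0  ⇒  L[2][0]=-2, U row2=(0, 4, 5)
Step 2: pivot at (1,1) is -2.
  row2 ← row2 − (-2)·row1  ⇒  L[2][1]=-2, U row2=(0, 0, -3)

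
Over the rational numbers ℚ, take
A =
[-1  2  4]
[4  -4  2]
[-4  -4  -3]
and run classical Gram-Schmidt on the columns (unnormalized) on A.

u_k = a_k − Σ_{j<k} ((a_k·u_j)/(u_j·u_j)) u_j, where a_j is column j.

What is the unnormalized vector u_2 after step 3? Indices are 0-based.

u_2 = (140/37, 105/74, 35/74)

Step 1: u_0 = a_0 = (-1, 4, -4).
Step 2: u_1 = a_1 − (-2/33)·u_0 = (64/33, -124/33, -140/33).
Step 3: u_2 = a_2 − (16/33)·u_0 − (107/296)·u_1 = (140/37, 105/74, 35/74).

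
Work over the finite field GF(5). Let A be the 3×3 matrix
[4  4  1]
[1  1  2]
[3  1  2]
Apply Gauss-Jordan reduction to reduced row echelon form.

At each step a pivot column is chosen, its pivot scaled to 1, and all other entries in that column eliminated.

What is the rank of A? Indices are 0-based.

rank = 3

[1] R0 /= 4  ⇒  (1, 1, 4)
     R1 -= 1·R0  ⇒  (0, 0, 3)
     R2 -= 3·R0  ⇒  (0, 3, 0)
[2] R1 <-> R2
[2] R1 /= 3  ⇒  (0, 1, 0)
     R0 -= 1·R1  ⇒  (1, 0, 4)
[3] R2 /= 3  ⇒  (0, 0, 1)
     R0 -= 4·R2  ⇒  (1, 0, 0)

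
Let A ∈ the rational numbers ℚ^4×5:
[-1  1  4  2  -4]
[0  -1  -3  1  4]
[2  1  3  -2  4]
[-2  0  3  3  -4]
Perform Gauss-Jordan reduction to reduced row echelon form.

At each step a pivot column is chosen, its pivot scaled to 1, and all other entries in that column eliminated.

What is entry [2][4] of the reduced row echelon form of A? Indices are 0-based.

M[2][4] = 4/11

step 1: normalize row 0 (÷-1) = (1, -1, -4, -2, 4)
  row 2: subtract 2×row0 = (0, 3, 11, 2, -4)
  row 3: subtract -2×row0 = (0, -2, -5, -1, 4)
step 2: normalize row 1 (÷-1) = (0, 1, 3, -1, -4)
  row 0: subtract -1×row1 = (1, 0, -1, -3, 0)
  row 2: subtract 3×row1 = (0, 0, 2, 5, 8)
  row 3: subtract -2×row1 = (0, 0, 1, -3, -4)
step 3: normalize row 2 (÷2) = (0, 0, 1, 5/2, 4)
  row 0: subtract -1×row2 = (1, 0, 0, -1/2, 4)
  row 1: subtract 3×row2 = (0, 1, 0, -17/2, -16)
  row 3: subtract 1×row2 = (0, 0, 0, -11/2, -8)
step 4: normalize row 3 (÷-11/2) = (0, 0, 0, 1, 16/11)
  row 0: subtract -1/2×row3 = (1, 0, 0, 0, 52/11)
  row 1: subtract -17/2×row3 = (0, 1, 0, 0, -40/11)
  row 2: subtract 5/2×row3 = (0, 0, 1, 0, 4/11)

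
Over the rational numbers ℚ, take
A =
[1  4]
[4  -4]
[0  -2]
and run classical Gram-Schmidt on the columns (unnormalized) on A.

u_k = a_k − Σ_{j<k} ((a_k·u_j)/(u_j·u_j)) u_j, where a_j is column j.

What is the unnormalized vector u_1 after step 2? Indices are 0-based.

u_1 = (80/17, -20/17, -2)

Step 1: u_0 = a_0 = (1, 4, 0).
Step 2: u_1 = a_1 − (-12/17)·u_0 = (80/17, -20/17, -2).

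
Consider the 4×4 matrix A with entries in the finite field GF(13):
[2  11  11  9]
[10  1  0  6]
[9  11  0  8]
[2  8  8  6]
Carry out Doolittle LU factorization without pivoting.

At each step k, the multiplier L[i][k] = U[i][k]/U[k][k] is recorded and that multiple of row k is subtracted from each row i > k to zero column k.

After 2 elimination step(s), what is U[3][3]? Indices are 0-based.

U[3][3] = 10

k=0: U[0][0]=2
  eliminate (1,0): mult=5, new row 1: (0, 11, 10, 0); set L[1][0]=5
  eliminate (2,0): mult=11, new row 2: (0, 7, 9, 0); set L[2][0]=11
  eliminate (3,0): mult=1, new row 3: (0, 10, 10, 10); set L[3][0]=1
k=1: U[1][1]=11
  eliminate (2,1): mult=3, new row 2: (0, 0, 5, 0); set L[2][1]=3
  eliminate (3,1): mult=8, new row 3: (0, 0, 8, 10); set L[3][1]=8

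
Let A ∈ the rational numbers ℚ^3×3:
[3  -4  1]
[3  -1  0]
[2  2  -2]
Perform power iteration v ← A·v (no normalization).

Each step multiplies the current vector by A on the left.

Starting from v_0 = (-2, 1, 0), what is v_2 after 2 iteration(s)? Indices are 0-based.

v_2 = (-4, -23, -30)

v_0 = (-2, 1, 0).
v_1 = A·v_0 = (-10, -7, -2).
v_2 = A·v_1 = (-4, -23, -30).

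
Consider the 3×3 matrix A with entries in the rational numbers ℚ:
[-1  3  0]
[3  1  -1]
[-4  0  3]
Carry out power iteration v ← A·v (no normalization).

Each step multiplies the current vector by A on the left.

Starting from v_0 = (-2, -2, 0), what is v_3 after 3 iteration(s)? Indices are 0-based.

v_3 = (-64, -128, 200)

v_0 = (-2, -2, 0).
v_1 = A·v_0 = (-4, -8, 8).
v_2 = A·v_1 = (-20, -28, 40).
v_3 = A·v_2 = (-64, -128, 200).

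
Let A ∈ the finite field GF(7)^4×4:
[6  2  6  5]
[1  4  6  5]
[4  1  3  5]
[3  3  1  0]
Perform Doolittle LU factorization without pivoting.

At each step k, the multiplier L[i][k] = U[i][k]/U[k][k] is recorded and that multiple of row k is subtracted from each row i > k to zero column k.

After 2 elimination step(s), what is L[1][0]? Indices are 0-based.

L[1][0] = 6

[col 0] pivot 6
  R1 -= 6*R0 → (0, 6, 5, 3)  (L[1][0] := 6)
  R2 -= 3*R0 → (0, 2, 6, 4)  (L[2][0] := 3)
  R3 -= 4*R0 → (0, 2, 5, 1)  (L[3][0] := 4)
[col 1] pivot 6
  R2 -= 5*R1 → (0, 0, 2, 3)  (L[2][1] := 5)
  R3 -= 5*R1 → (0, 0, 1, 0)  (L[3][1] := 5)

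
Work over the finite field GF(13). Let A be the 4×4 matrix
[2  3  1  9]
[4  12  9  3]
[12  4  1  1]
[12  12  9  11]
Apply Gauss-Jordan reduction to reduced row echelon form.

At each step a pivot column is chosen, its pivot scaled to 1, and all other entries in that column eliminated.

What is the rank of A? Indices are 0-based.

rank = 4

pivot(0,0)=2: scale R0 → (1, 8, 7, 11)
  clear (1,0): R1 −= (4)R0 → (0, 6, 7, 11)
  clear (2,0): R2 −= (12)R0 → (0, 12, 8, 12)
  clear (3,0): R3 −= (12)R0 → (0, 7, 3, 9)
pivot(1,1)=6: scale R1 → (0, 1, 12, 4)
  clear (0,1): R0 −= (8)R1 → (1, 0, 2, 5)
  clear (2,1): R2 −= (12)R1 → (0, 0, 7, 3)
  clear (3,1): R3 −= (7)R1 → (0, 0, 10, 7)
pivot(2,2)=7: scale R2 → (0, 0, 1, 6)
  clear (0,2): R0 −= (2)R2 → (1, 0, 0, 6)
  clear (1,2): R1 −= (12)R2 → (0, 1, 0, 10)
  clear (3,2): R3 −= (10)R2 → (0, 0, 0, 12)
pivot(3,3)=12: scale R3 → (0, 0, 0, 1)
  clear (0,3): R0 −= (6)R3 → (1, 0, 0, 0)
  clear (1,3): R1 −= (10)R3 → (0, 1, 0, 0)
  clear (2,3): R2 −= (6)R3 → (0, 0, 1, 0)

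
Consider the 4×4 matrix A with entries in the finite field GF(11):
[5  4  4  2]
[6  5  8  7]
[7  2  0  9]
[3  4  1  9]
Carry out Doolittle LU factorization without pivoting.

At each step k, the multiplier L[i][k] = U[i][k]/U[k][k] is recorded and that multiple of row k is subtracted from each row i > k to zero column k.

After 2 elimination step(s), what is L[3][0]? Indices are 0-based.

Step 1: pivot at (0,0) is 5.
  row1 ← row1 − (10)·row0  ⇒  L[1][0]=10, U row1=(0, 9, 1, 9)
  row2 ← row2 − (8)·row0  ⇒  L[2][0]=8, U row2=(0, 3, 1, 4)
  row3 ← row3 − (5)·row0  ⇒  L[3][0]=5, U row3=(0, 6, 3, 10)
Step 2: pivot at (1,1) is 9.
  row2 ← row2 − (4)·row1  ⇒  L[2][1]=4, U row2=(0, 0, 8, 1)
  row3 ← row3 − (8)·row1  ⇒  L[3][1]=8, U row3=(0, 0, 6, 4)

L[3][0] = 5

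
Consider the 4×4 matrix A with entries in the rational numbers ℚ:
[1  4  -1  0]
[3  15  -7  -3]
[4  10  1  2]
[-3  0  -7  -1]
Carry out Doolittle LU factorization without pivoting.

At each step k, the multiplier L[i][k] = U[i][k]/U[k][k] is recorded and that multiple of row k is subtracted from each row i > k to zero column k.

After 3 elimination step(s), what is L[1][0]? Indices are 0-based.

L[1][0] = 3

k=0: U[0][0]=1
  eliminate (1,0): mult=3, new row 1: (0, 3, -4, -3); set L[1][0]=3
  eliminate (2,0): mult=4, new row 2: (0, -6, 5, 2); set L[2][0]=4
  eliminate (3,0): mult=-3, new row 3: (0, 12, -10, -1); set L[3][0]=-3
k=1: U[1][1]=3
  eliminate (2,1): mult=-2, new row 2: (0, 0, -3, -4); set L[2][1]=-2
  eliminate (3,1): mult=4, new row 3: (0, 0, 6, 11); set L[3][1]=4
k=2: U[2][2]=-3
  eliminate (3,2): mult=-2, new row 3: (0, 0, 0, 3); set L[3][2]=-2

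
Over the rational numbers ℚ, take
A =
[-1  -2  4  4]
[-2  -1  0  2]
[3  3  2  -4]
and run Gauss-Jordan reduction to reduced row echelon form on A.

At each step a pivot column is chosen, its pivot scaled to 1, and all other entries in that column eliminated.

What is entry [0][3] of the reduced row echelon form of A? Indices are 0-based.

M[0][3] = -4/9

[1] R0 /= -1  ⇒  (1, 2, -4, -4)
     R1 -= -2·R0  ⇒  (0, 3, -8, -6)
     R2 -= 3·R0  ⇒  (0, -3, 14, 8)
[2] R1 /= 3  ⇒  (0, 1, -8/3, -2)
     R0 -= 2·R1  ⇒  (1, 0, 4/3, 0)
     R2 -= -3·R1  ⇒  (0, 0, 6, 2)
[3] R2 /= 6  ⇒  (0, 0, 1, 1/3)
     R0 -= 4/3·R2  ⇒  (1, 0, 0, -4/9)
     R1 -= -8/3·R2  ⇒  (0, 1, 0, -10/9)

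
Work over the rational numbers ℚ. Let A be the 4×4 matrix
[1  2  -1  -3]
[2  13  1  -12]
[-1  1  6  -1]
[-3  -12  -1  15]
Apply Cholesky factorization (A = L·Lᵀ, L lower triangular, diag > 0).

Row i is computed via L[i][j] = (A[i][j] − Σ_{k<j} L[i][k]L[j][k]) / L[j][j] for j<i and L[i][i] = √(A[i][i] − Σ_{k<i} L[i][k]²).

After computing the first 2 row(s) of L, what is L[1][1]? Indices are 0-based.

Step 1: L[0][0] = √(1) = 1.
  L[1][0] = (2) / L[0][0] = 2.
Step 2: L[1][1] = √(9) = 3.

L[1][1] = 3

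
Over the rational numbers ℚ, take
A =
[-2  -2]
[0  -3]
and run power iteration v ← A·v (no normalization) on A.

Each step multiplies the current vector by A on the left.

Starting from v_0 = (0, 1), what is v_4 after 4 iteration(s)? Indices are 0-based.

v_4 = (130, 81)

v_0 = (0, 1).
v_1 = A·v_0 = (-2, -3).
v_2 = A·v_1 = (10, 9).
v_3 = A·v_2 = (-38, -27).
v_4 = A·v_3 = (130, 81).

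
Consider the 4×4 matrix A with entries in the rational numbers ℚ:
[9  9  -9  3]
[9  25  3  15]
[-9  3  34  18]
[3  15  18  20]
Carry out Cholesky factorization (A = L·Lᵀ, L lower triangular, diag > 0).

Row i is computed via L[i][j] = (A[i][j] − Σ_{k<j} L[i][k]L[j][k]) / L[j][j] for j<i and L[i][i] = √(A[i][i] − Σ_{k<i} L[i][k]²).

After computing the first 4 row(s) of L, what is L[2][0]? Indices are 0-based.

L[2][0] = -3

Step 1: L[0][0] = √(9) = 3.
  L[1][0] = (9) / L[0][0] = 3.
Step 2: L[1][1] = √(16) = 4.
  L[2][0] = (-9) / L[0][0] = -3.
  L[2][1] = (12) / L[1][1] = 3.
Step 3: L[2][2] = √(16) = 4.
  L[3][0] = (3) / L[0][0] = 1.
  L[3][1] = (12) / L[1][1] = 3.
  L[3][2] = (12) / L[2][2] = 3.
Step 4: L[3][3] = √(1) = 1.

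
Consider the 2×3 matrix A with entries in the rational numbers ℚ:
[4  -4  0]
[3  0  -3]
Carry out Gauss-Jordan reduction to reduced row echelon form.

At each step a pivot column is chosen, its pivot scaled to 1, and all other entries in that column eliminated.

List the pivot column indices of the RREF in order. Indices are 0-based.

pivot columns: 0, 1

step 1: normalize row 0 (÷4) = (1, -1, 0)
  row 1: subtract 3×row0 = (0, 3, -3)
step 2: normalize row 1 (÷3) = (0, 1, -1)
  row 0: subtract -1×row1 = (1, 0, -1)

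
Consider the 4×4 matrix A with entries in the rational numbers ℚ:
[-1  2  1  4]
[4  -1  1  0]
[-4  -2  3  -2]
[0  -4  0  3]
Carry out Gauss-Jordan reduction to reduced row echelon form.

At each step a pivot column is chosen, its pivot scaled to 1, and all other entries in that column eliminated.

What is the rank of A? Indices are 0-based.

rank = 4

[1] R0 /= -1  ⇒  (1, -2, -1, -4)
     R1 -= 4·R0  ⇒  (0, 7, 5, 16)
     R2 -= -4·R0  ⇒  (0, -10, -1, -18)
[2] R1 /= 7  ⇒  (0, 1, 5/7, 16/7)
     R0 -= -2·R1  ⇒  (1, 0, 3/7, 4/7)
     R2 -= -10·R1  ⇒  (0, 0, 43/7, 34/7)
     R3 -= -4·R1  ⇒  (0, 0, 20/7, 85/7)
[3] R2 /= 43/7  ⇒  (0, 0, 1, 34/43)
     R0 -= 3/7·R2  ⇒  (1, 0, 0, 10/43)
     R1 -= 5/7·R2  ⇒  (0, 1, 0, 74/43)
     R3 -= 20/7·R2  ⇒  (0, 0, 0, 425/43)
[4] R3 /= 425/43  ⇒  (0, 0, 0, 1)
     R0 -= 10/43·R3  ⇒  (1, 0, 0, 0)
     R1 -= 74/43·R3  ⇒  (0, 1, 0, 0)
     R2 -= 34/43·R3  ⇒  (0, 0, 1, 0)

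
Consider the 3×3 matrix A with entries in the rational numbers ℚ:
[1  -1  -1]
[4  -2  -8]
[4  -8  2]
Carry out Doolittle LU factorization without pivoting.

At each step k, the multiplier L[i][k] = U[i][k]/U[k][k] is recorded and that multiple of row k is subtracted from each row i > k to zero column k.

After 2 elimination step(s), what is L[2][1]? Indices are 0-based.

[col 0] pivot 1
  R1 -= 4*R0 → (0, 2, -4)  (L[1][0] := 4)
  R2 -= 4*R0 → (0, -4, 6)  (L[2][0] := 4)
[col 1] pivot 2
  R2 -= -2*R1 → (0, 0, -2)  (L[2][1] := -2)

L[2][1] = -2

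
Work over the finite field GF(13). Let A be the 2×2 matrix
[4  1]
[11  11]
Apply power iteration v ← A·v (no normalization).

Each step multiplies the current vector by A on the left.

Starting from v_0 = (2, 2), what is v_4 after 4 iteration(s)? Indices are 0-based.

v_4 = (11, 7)

v_0 = (2, 2).
v_1 = A·v_0 = (10, 5).
v_2 = A·v_1 = (6, 9).
v_3 = A·v_2 = (7, 9).
v_4 = A·v_3 = (11, 7).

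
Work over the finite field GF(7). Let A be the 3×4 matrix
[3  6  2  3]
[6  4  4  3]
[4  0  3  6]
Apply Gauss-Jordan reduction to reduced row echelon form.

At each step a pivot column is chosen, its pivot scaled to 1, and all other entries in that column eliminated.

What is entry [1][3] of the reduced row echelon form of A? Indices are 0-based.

step 1: normalize row 0 (÷3) = (1, 2, 3, 1)
  row 1: subtract 6×row0 = (0, 6, 0, 4)
  row 2: subtract 4×row0 = (0, 6, 5, 2)
step 2: normalize row 1 (÷6) = (0, 1, 0, 3)
  row 0: subtract 2×row1 = (1, 0, 3, 2)
  row 2: subtract 6×row1 = (0, 0, 5, 5)
step 3: normalize row 2 (÷5) = (0, 0, 1, 1)
  row 0: subtract 3×row2 = (1, 0, 0, 6)

M[1][3] = 3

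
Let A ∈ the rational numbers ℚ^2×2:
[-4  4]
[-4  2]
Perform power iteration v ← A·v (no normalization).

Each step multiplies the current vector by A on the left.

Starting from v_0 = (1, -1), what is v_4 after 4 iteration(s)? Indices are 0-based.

v_4 = (-160, -176)

v_0 = (1, -1).
v_1 = A·v_0 = (-8, -6).
v_2 = A·v_1 = (8, 20).
v_3 = A·v_2 = (48, 8).
v_4 = A·v_3 = (-160, -176).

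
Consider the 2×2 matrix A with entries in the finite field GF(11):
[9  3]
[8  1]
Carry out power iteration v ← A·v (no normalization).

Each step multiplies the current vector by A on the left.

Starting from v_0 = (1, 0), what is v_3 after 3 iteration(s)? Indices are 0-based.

v_3 = (8, 7)

v_0 = (1, 0).
v_1 = A·v_0 = (9, 8).
v_2 = A·v_1 = (6, 3).
v_3 = A·v_2 = (8, 7).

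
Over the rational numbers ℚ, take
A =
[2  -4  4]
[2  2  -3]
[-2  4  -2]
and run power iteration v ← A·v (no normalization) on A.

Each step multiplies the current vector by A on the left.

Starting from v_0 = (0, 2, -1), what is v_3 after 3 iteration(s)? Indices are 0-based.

v_3 = (264, -200, -200)

v_0 = (0, 2, -1).
v_1 = A·v_0 = (-12, 7, 10).
v_2 = A·v_1 = (-12, -40, 32).
v_3 = A·v_2 = (264, -200, -200).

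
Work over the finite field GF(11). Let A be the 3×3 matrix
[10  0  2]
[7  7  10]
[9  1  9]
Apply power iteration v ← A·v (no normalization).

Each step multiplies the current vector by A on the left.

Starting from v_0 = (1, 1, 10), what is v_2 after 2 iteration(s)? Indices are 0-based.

v_0 = (1, 1, 10).
v_1 = A·v_0 = (8, 4, 1).
v_2 = A·v_1 = (5, 6, 8).

v_2 = (5, 6, 8)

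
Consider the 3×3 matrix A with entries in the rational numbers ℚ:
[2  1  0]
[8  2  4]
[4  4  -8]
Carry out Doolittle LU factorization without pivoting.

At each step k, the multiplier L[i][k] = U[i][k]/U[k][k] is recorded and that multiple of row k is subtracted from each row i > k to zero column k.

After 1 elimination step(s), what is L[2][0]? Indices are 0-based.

Step 1: pivot at (0,0) is 2.
  row1 ← row1 − (4)·row0  ⇒  L[1][0]=4, U row1=(0, -2, 4)
  row2 ← row2 − (2)·row0  ⇒  L[2][0]=2, U row2=(0, 2, -8)

L[2][0] = 2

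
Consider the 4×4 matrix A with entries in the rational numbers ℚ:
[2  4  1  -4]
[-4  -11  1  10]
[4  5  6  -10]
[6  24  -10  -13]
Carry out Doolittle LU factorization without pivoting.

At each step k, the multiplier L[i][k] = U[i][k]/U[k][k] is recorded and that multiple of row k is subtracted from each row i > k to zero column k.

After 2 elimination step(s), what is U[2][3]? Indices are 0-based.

[col 0] pivot 2
  R1 -= -2*R0 → (0, -3, 3, 2)  (L[1][0] := -2)
  R2 -= 2*R0 → (0, -3, 4, -2)  (L[2][0] := 2)
  R3 -= 3*R0 → (0, 12, -13, -1)  (L[3][0] := 3)
[col 1] pivot -3
  R2 -= 1*R1 → (0, 0, 1, -4)  (L[2][1] := 1)
  R3 -= -4*R1 → (0, 0, -1, 7)  (L[3][1] := -4)

U[2][3] = -4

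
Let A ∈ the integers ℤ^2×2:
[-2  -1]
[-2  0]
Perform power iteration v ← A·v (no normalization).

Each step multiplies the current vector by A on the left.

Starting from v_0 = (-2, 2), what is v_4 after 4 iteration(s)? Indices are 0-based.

v_0 = (-2, 2).
v_1 = A·v_0 = (2, 4).
v_2 = A·v_1 = (-8, -4).
v_3 = A·v_2 = (20, 16).
v_4 = A·v_3 = (-56, -40).

v_4 = (-56, -40)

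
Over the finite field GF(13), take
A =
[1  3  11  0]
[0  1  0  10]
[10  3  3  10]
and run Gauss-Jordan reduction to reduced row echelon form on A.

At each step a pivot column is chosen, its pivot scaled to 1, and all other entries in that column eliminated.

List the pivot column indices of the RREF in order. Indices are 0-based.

pivot columns: 0, 1, 2

pivot(0,0)=1: scale R0 → (1, 3, 11, 0)
  clear (2,0): R2 −= (10)R0 → (0, 12, 10, 10)
pivot(1,1)=1: scale R1 → (0, 1, 0, 10)
  clear (0,1): R0 −= (3)R1 → (1, 0, 11, 9)
  clear (2,1): R2 −= (12)R1 → (0, 0, 10, 7)
pivot(2,2)=10: scale R2 → (0, 0, 1, 2)
  clear (0,2): R0 −= (11)R2 → (1, 0, 0, 0)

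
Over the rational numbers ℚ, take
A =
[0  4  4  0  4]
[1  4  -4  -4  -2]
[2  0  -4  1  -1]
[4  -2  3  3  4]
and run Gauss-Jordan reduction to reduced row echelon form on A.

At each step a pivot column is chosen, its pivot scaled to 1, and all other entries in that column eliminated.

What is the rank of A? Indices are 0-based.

rank = 4

step 1: exchange rows 0,1
step 1: normalize row 0 (÷1) = (1, 4, -4, -4, -2)
  row 2: subtract 2×row0 = (0, -8, 4, 9, 3)
  row 3: subtract 4×row0 = (0, -18, 19, 19, 12)
step 2: normalize row 1 (÷4) = (0, 1, 1, 0, 1)
  row 0: subtract 4×row1 = (1, 0, -8, -4, -6)
  row 2: subtract -8×row1 = (0, 0, 12, 9, 11)
  row 3: subtract -18×row1 = (0, 0, 37, 19, 30)
step 3: normalize row 2 (÷12) = (0, 0, 1, 3/4, 11/12)
  row 0: subtract -8×row2 = (1, 0, 0, 2, 4/3)
  row 1: subtract 1×row2 = (0, 1, 0, -3/4, 1/12)
  row 3: subtract 37×row2 = (0, 0, 0, -35/4, -47/12)
step 4: normalize row 3 (÷-35/4) = (0, 0, 0, 1, 47/105)
  row 0: subtract 2×row3 = (1, 0, 0, 0, 46/105)
  row 1: subtract -3/4×row3 = (0, 1, 0, 0, 44/105)
  row 2: subtract 3/4×row3 = (0, 0, 1, 0, 61/105)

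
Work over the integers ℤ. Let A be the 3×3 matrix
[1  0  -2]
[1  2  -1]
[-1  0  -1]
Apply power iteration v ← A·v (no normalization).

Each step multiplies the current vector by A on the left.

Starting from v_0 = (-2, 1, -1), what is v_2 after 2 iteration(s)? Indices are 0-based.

v_2 = (-6, -1, -3)

v_0 = (-2, 1, -1).
v_1 = A·v_0 = (0, 1, 3).
v_2 = A·v_1 = (-6, -1, -3).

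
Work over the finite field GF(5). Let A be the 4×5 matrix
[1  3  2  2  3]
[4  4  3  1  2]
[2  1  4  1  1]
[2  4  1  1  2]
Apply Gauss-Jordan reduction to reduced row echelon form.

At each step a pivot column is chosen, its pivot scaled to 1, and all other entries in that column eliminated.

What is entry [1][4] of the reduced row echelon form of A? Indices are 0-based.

[1] R0 /= 1  ⇒  (1, 3, 2, 2, 3)
     R1 -= 4·R0  ⇒  (0, 2, 0, 3, 0)
     R2 -= 2·R0  ⇒  (0, 0, 0, 2, 0)
     R3 -= 2·R0  ⇒  (0, 3, 2, 2, 1)
[2] R1 /= 2  ⇒  (0, 1, 0, 4, 0)
     R0 -= 3·R1  ⇒  (1, 0, 2, 0, 3)
     R3 -= 3·R1  ⇒  (0, 0, 2, 0, 1)
[3] R2 <-> R3
[3] R2 /= 2  ⇒  (0, 0, 1, 0, 3)
     R0 -= 2·R2  ⇒  (1, 0, 0, 0, 2)
[4] R3 /= 2  ⇒  (0, 0, 0, 1, 0)
     R1 -= 4·R3  ⇒  (0, 1, 0, 0, 0)

M[1][4] = 0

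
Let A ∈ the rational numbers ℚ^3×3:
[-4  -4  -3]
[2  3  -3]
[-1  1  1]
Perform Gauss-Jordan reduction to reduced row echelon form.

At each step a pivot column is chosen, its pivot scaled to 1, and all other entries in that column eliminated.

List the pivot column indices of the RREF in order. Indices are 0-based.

pivot columns: 0, 1, 2

pivot(0,0)=-4: scale R0 → (1, 1, 3/4)
  clear (1,0): R1 −= (2)R0 → (0, 1, -9/2)
  clear (2,0): R2 −= (-1)R0 → (0, 2, 7/4)
pivot(1,1)=1: scale R1 → (0, 1, -9/2)
  clear (0,1): R0 −= (1)R1 → (1, 0, 21/4)
  clear (2,1): R2 −= (2)R1 → (0, 0, 43/4)
pivot(2,2)=43/4: scale R2 → (0, 0, 1)
  clear (0,2): R0 −= (21/4)R2 → (1, 0, 0)
  clear (1,2): R1 −= (-9/2)R2 → (0, 1, 0)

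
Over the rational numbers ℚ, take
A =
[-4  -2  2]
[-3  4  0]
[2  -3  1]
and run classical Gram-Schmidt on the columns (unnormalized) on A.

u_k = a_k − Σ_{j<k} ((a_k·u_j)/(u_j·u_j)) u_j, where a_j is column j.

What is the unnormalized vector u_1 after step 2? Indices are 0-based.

u_1 = (-98/29, 86/29, -67/29)

Step 1: u_0 = a_0 = (-4, -3, 2).
Step 2: u_1 = a_1 − (-10/29)·u_0 = (-98/29, 86/29, -67/29).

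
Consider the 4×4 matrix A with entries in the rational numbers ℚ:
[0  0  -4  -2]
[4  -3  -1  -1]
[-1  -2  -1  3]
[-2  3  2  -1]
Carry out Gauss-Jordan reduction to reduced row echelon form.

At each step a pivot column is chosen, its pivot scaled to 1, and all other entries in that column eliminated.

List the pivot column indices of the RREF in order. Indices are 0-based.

step 1: exchange rows 0,1
step 1: normalize row 0 (÷4) = (1, -3/4, -1/4, -1/4)
  row 2: subtract -1×row0 = (0, -11/4, -5/4, 11/4)
  row 3: subtract -2×row0 = (0, 3/2, 3/2, -3/2)
step 2: exchange rows 1,2
step 2: normalize row 1 (÷-11/4) = (0, 1, 5/11, -1)
  row 0: subtract -3/4×row1 = (1, 0, 1/11, -1)
  row 3: subtract 3/2×row1 = (0, 0, 9/11, 0)
step 3: normalize row 2 (÷-4) = (0, 0, 1, 1/2)
  row 0: subtract 1/11×row2 = (1, 0, 0, -23/22)
  row 1: subtract 5/11×row2 = (0, 1, 0, -27/22)
  row 3: subtract 9/11×row2 = (0, 0, 0, -9/22)
step 4: normalize row 3 (÷-9/22) = (0, 0, 0, 1)
  row 0: subtract -23/22×row3 = (1, 0, 0, 0)
  row 1: subtract -27/22×row3 = (0, 1, 0, 0)
  row 2: subtract 1/2×row3 = (0, 0, 1, 0)

pivot columns: 0, 1, 2, 3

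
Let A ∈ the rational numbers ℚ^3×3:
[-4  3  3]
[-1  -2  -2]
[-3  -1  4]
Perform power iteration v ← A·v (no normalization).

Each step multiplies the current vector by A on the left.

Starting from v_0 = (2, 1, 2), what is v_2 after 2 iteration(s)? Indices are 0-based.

v_2 = (-25, 13, 9)

v_0 = (2, 1, 2).
v_1 = A·v_0 = (1, -8, 1).
v_2 = A·v_1 = (-25, 13, 9).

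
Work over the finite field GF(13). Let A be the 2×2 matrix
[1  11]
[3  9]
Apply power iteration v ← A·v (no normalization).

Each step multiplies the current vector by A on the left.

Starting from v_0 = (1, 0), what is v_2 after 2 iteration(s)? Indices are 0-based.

v_2 = (8, 4)

v_0 = (1, 0).
v_1 = A·v_0 = (1, 3).
v_2 = A·v_1 = (8, 4).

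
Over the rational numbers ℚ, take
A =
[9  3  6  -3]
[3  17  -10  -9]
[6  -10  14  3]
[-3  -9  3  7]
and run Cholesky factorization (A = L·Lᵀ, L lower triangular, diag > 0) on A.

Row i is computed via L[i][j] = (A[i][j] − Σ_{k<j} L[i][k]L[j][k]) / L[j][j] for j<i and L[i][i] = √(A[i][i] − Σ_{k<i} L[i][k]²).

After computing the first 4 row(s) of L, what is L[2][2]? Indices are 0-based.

Step 1: L[0][0] = √(9) = 3.
  L[1][0] = (3) / L[0][0] = 1.
Step 2: L[1][1] = √(16) = 4.
  L[2][0] = (6) / L[0][0] = 2.
  L[2][1] = (-12) / L[1][1] = -3.
Step 3: L[2][2] = √(1) = 1.
  L[3][0] = (-3) / L[0][0] = -1.
  L[3][1] = (-8) / L[1][1] = -2.
  L[3][2] = (-1) / L[2][2] = -1.
Step 4: L[3][3] = √(1) = 1.

L[2][2] = 1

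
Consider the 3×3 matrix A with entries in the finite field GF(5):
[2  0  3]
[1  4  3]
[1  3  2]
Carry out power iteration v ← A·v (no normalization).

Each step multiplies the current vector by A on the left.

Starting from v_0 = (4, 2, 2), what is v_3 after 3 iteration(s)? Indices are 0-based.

v_0 = (4, 2, 2).
v_1 = A·v_0 = (4, 3, 4).
v_2 = A·v_1 = (0, 3, 1).
v_3 = A·v_2 = (3, 0, 1).

v_3 = (3, 0, 1)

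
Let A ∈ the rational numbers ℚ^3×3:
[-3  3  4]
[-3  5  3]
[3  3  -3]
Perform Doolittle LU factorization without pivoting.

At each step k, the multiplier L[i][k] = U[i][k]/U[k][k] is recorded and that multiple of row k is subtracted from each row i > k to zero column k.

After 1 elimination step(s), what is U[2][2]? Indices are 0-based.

U[2][2] = 1

[col 0] pivot -3
  R1 -= 1*R0 → (0, 2, -1)  (L[1][0] := 1)
  R2 -= -1*R0 → (0, 6, 1)  (L[2][0] := -1)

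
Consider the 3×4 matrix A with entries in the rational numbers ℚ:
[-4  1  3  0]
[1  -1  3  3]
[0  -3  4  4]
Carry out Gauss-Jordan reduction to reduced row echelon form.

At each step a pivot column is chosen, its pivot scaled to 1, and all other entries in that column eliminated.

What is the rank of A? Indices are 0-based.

[1] R0 /= -4  ⇒  (1, -1/4, -3/4, 0)
     R1 -= 1·R0  ⇒  (0, -3/4, 15/4, 3)
[2] R1 /= -3/4  ⇒  (0, 1, -5, -4)
     R0 -= -1/4·R1  ⇒  (1, 0, -2, -1)
     R2 -= -3·R1  ⇒  (0, 0, -11, -8)
[3] R2 /= -11  ⇒  (0, 0, 1, 8/11)
     R0 -= -2·R2  ⇒  (1, 0, 0, 5/11)
     R1 -= -5·R2  ⇒  (0, 1, 0, -4/11)

rank = 3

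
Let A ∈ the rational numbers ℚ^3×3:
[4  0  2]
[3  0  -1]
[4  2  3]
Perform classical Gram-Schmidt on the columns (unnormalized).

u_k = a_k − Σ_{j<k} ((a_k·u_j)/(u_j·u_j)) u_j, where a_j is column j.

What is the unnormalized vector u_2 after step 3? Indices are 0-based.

u_2 = (6/5, -8/5, 0)

Step 1: u_0 = a_0 = (4, 3, 4).
Step 2: u_1 = a_1 − (8/41)·u_0 = (-32/41, -24/41, 50/41).
Step 3: u_2 = a_2 − (17/41)·u_0 − (11/10)·u_1 = (6/5, -8/5, 0).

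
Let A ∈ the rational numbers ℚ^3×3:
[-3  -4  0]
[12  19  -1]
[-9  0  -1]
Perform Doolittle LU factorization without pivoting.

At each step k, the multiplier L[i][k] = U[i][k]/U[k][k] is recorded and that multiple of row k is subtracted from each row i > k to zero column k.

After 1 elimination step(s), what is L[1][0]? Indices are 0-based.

L[1][0] = -4

Step 1: pivot at (0,0) is -3.
  row1 ← row1 − (-4)·row0  ⇒  L[1][0]=-4, U row1=(0, 3, -1)
  row2 ← row2 − (3)·row0  ⇒  L[2][0]=3, U row2=(0, 12, -1)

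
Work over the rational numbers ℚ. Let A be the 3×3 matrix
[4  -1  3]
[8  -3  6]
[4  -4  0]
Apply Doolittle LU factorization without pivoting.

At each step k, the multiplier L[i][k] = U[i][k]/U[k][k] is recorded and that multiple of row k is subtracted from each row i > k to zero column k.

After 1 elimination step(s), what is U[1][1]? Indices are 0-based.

U[1][1] = -1

k=0: U[0][0]=4
  eliminate (1,0): mult=2, new row 1: (0, -1, 0); set L[1][0]=2
  eliminate (2,0): mult=1, new row 2: (0, -3, -3); set L[2][0]=1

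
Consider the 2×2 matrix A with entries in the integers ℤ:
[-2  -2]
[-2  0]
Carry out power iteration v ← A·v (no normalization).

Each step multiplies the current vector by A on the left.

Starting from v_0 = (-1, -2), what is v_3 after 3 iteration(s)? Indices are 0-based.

v_3 = (56, 32)

v_0 = (-1, -2).
v_1 = A·v_0 = (6, 2).
v_2 = A·v_1 = (-16, -12).
v_3 = A·v_2 = (56, 32).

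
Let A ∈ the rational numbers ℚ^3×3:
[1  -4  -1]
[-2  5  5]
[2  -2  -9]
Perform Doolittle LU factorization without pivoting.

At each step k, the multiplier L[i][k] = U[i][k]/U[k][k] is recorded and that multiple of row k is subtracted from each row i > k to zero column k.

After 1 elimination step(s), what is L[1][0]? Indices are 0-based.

[col 0] pivot 1
  R1 -= -2*R0 → (0, -3, 3)  (L[1][0] := -2)
  R2 -= 2*R0 → (0, 6, -7)  (L[2][0] := 2)

L[1][0] = -2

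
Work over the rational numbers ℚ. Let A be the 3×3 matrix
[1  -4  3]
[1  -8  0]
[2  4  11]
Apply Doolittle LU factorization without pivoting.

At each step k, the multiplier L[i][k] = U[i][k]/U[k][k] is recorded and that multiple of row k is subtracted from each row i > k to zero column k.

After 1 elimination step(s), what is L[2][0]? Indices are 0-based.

Step 1: pivot at (0,0) is 1.
  row1 ← row1 − (1)·row0  ⇒  L[1][0]=1, U row1=(0, -4, -3)
  row2 ← row2 − (2)·row0  ⇒  L[2][0]=2, U row2=(0, 12, 5)

L[2][0] = 2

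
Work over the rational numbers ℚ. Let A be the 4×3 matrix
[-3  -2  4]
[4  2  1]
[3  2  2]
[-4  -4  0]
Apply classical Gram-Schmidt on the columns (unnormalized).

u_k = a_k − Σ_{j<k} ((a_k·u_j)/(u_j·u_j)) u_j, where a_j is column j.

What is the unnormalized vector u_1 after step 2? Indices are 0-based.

Step 1: u_0 = a_0 = (-3, 4, 3, -4).
Step 2: u_1 = a_1 − (18/25)·u_0 = (4/25, -22/25, -4/25, -28/25).

u_1 = (4/25, -22/25, -4/25, -28/25)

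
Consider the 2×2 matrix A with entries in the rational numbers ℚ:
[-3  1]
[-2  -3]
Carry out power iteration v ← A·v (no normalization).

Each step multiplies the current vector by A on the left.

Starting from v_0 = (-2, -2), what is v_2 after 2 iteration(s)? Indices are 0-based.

v_2 = (-2, -38)

v_0 = (-2, -2).
v_1 = A·v_0 = (4, 10).
v_2 = A·v_1 = (-2, -38).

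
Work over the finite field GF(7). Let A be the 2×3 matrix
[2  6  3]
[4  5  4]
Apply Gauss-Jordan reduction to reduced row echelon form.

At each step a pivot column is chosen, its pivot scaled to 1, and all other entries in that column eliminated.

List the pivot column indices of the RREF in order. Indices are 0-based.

step 1: normalize row 0 (÷2) = (1, 3, 5)
  row 1: subtract 4×row0 = (0, 0, 5)
skip col 1 (zero from row 1)
step 2: normalize row 1 (÷5) = (0, 0, 1)
  row 0: subtract 5×row1 = (1, 3, 0)

pivot columns: 0, 2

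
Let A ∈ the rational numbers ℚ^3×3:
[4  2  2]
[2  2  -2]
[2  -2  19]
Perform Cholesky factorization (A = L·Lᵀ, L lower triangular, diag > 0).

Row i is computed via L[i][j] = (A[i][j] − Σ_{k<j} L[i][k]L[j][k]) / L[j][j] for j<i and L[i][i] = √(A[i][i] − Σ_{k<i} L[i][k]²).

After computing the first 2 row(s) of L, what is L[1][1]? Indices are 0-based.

Step 1: L[0][0] = √(4) = 2.
  L[1][0] = (2) / L[0][0] = 1.
Step 2: L[1][1] = √(1) = 1.

L[1][1] = 1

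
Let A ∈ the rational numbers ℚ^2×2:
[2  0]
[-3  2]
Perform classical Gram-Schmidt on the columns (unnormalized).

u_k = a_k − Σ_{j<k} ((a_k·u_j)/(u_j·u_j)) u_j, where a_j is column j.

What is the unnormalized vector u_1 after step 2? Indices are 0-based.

Step 1: u_0 = a_0 = (2, -3).
Step 2: u_1 = a_1 − (-6/13)·u_0 = (12/13, 8/13).

u_1 = (12/13, 8/13)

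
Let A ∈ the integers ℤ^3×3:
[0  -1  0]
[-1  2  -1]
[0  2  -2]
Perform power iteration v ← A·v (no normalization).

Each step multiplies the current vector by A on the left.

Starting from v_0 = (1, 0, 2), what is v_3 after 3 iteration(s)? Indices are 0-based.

v_0 = (1, 0, 2).
v_1 = A·v_0 = (0, -3, -4).
v_2 = A·v_1 = (3, -2, 2).
v_3 = A·v_2 = (2, -9, -8).

v_3 = (2, -9, -8)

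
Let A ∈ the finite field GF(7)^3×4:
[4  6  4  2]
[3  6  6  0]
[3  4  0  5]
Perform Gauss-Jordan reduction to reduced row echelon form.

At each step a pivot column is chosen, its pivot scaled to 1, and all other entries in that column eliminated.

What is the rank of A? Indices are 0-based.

step 1: normalize row 0 (÷4) = (1, 5, 1, 4)
  row 1: subtract 3×row0 = (0, 5, 3, 2)
  row 2: subtract 3×row0 = (0, 3, 4, 0)
step 2: normalize row 1 (÷5) = (0, 1, 2, 6)
  row 0: subtract 5×row1 = (1, 0, 5, 2)
  row 2: subtract 3×row1 = (0, 0, 5, 3)
step 3: normalize row 2 (÷5) = (0, 0, 1, 2)
  row 0: subtract 5×row2 = (1, 0, 0, 6)
  row 1: subtract 2×row2 = (0, 1, 0, 2)

rank = 3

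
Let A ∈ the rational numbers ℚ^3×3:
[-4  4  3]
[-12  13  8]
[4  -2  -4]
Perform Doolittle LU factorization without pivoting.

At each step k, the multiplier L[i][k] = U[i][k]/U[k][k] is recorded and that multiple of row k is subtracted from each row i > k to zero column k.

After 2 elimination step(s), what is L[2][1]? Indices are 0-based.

[col 0] pivot -4
  R1 -= 3*R0 → (0, 1, -1)  (L[1][0] := 3)
  R2 -= -1*R0 → (0, 2, -1)  (L[2][0] := -1)
[col 1] pivot 1
  R2 -= 2*R1 → (0, 0, 1)  (L[2][1] := 2)

L[2][1] = 2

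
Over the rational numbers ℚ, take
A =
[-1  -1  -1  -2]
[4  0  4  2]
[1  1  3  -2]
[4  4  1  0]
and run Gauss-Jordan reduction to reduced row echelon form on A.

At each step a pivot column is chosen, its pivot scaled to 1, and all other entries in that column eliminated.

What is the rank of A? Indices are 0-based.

rank = 4

step 1: normalize row 0 (÷-1) = (1, 1, 1, 2)
  row 1: subtract 4×row0 = (0, -4, 0, -6)
  row 2: subtract 1×row0 = (0, 0, 2, -4)
  row 3: subtract 4×row0 = (0, 0, -3, -8)
step 2: normalize row 1 (÷-4) = (0, 1, 0, 3/2)
  row 0: subtract 1×row1 = (1, 0, 1, 1/2)
step 3: normalize row 2 (÷2) = (0, 0, 1, -2)
  row 0: subtract 1×row2 = (1, 0, 0, 5/2)
  row 3: subtract -3×row2 = (0, 0, 0, -14)
step 4: normalize row 3 (÷-14) = (0, 0, 0, 1)
  row 0: subtract 5/2×row3 = (1, 0, 0, 0)
  row 1: subtract 3/2×row3 = (0, 1, 0, 0)
  row 2: subtract -2×row3 = (0, 0, 1, 0)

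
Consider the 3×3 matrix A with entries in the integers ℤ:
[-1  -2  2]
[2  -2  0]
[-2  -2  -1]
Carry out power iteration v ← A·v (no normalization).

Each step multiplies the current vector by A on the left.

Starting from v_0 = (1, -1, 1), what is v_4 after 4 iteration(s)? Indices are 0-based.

v_4 = (139, 26, 19)

v_0 = (1, -1, 1).
v_1 = A·v_0 = (3, 4, -1).
v_2 = A·v_1 = (-13, -2, -13).
v_3 = A·v_2 = (-9, -22, 43).
v_4 = A·v_3 = (139, 26, 19).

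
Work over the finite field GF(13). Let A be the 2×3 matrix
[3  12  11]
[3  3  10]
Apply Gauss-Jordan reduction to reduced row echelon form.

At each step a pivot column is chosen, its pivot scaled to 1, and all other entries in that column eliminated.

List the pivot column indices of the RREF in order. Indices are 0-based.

pivot columns: 0, 1

step 1: normalize row 0 (÷3) = (1, 4, 8)
  row 1: subtract 3×row0 = (0, 4, 12)
step 2: normalize row 1 (÷4) = (0, 1, 3)
  row 0: subtract 4×row1 = (1, 0, 9)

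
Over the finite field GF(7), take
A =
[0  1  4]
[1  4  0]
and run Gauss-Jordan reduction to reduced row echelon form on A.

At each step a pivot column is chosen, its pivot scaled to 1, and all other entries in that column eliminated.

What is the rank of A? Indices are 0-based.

rank = 2

[1] R0 <-> R1
[1] R0 /= 1  ⇒  (1, 4, 0)
[2] R1 /= 1  ⇒  (0, 1, 4)
     R0 -= 4·R1  ⇒  (1, 0, 5)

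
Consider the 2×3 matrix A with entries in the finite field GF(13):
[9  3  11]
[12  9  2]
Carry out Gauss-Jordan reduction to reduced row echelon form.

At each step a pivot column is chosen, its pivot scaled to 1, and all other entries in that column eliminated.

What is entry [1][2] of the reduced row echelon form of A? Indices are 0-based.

pivot(0,0)=9: scale R0 → (1, 9, 7)
  clear (1,0): R1 −= (12)R0 → (0, 5, 9)
pivot(1,1)=5: scale R1 → (0, 1, 7)
  clear (0,1): R0 −= (9)R1 → (1, 0, 9)

M[1][2] = 7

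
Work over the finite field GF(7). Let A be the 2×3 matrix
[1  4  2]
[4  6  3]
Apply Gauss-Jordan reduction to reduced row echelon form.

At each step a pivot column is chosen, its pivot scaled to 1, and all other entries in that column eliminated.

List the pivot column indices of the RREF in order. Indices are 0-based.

pivot columns: 0, 1

[1] R0 /= 1  ⇒  (1, 4, 2)
     R1 -= 4·R0  ⇒  (0, 4, 2)
[2] R1 /= 4  ⇒  (0, 1, 4)
     R0 -= 4·R1  ⇒  (1, 0, 0)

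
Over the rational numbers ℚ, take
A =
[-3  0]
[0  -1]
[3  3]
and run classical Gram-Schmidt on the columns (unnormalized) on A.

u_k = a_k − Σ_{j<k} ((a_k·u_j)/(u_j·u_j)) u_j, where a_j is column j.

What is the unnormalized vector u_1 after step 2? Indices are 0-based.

u_1 = (3/2, -1, 3/2)

Step 1: u_0 = a_0 = (-3, 0, 3).
Step 2: u_1 = a_1 − (1/2)·u_0 = (3/2, -1, 3/2).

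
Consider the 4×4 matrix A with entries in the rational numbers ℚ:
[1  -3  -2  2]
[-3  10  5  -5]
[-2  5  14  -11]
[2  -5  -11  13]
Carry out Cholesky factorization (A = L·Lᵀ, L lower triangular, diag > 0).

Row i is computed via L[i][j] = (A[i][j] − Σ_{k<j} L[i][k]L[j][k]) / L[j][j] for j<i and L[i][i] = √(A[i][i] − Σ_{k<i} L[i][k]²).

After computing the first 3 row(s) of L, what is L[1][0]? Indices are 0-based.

Step 1: L[0][0] = √(1) = 1.
  L[1][0] = (-3) / L[0][0] = -3.
Step 2: L[1][1] = √(1) = 1.
  L[2][0] = (-2) / L[0][0] = -2.
  L[2][1] = (-1) / L[1][1] = -1.
Step 3: L[2][2] = √(9) = 3.

L[1][0] = -3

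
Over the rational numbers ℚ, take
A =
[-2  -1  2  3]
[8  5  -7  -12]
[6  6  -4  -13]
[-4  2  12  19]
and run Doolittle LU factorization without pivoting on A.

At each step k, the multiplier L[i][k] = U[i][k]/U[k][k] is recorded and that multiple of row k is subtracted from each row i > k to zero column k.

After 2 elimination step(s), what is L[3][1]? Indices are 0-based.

k=0: U[0][0]=-2
  eliminate (1,0): mult=-4, new row 1: (0, 1, 1, 0); set L[1][0]=-4
  eliminate (2,0): mult=-3, new row 2: (0, 3, 2, -4); set L[2][0]=-3
  eliminate (3,0): mult=2, new row 3: (0, 4, 8, 13); set L[3][0]=2
k=1: U[1][1]=1
  eliminate (2,1): mult=3, new row 2: (0, 0, -1, -4); set L[2][1]=3
  eliminate (3,1): mult=4, new row 3: (0, 0, 4, 13); set L[3][1]=4

L[3][1] = 4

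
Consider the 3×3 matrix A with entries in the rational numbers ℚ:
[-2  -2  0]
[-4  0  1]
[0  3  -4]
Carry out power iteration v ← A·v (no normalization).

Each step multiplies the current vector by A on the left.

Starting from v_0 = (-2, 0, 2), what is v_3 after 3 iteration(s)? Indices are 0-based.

v_0 = (-2, 0, 2).
v_1 = A·v_0 = (4, 10, -8).
v_2 = A·v_1 = (-28, -24, 62).
v_3 = A·v_2 = (104, 174, -320).

v_3 = (104, 174, -320)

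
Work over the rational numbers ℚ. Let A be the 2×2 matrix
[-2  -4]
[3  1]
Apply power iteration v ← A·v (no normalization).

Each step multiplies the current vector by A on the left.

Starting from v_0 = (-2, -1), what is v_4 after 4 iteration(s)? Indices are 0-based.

v_4 = (-28, -223)

v_0 = (-2, -1).
v_1 = A·v_0 = (8, -7).
v_2 = A·v_1 = (12, 17).
v_3 = A·v_2 = (-92, 53).
v_4 = A·v_3 = (-28, -223).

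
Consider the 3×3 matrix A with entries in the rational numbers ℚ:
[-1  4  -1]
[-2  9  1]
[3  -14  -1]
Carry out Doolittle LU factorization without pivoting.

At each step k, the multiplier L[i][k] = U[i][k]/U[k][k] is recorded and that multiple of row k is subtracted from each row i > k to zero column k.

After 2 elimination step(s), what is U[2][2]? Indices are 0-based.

[col 0] pivot -1
  R1 -= 2*R0 → (0, 1, 3)  (L[1][0] := 2)
  R2 -= -3*R0 → (0, -2, -4)  (L[2][0] := -3)
[col 1] pivot 1
  R2 -= -2*R1 → (0, 0, 2)  (L[2][1] := -2)

U[2][2] = 2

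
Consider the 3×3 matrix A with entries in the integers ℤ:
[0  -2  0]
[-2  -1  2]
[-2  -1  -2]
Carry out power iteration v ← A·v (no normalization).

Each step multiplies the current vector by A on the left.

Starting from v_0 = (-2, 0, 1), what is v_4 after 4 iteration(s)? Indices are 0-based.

v_0 = (-2, 0, 1).
v_1 = A·v_0 = (0, 6, 2).
v_2 = A·v_1 = (-12, -2, -10).
v_3 = A·v_2 = (4, 6, 46).
v_4 = A·v_3 = (-12, 78, -106).

v_4 = (-12, 78, -106)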